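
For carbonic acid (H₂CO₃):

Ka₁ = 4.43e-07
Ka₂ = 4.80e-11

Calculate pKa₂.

pKa₂ = -log(Ka₂) = -log(4.80e-11) = 10.32.

pK_{a2} = 10.32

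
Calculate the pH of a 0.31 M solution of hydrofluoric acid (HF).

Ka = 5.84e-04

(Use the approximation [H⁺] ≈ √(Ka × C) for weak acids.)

[H⁺] = √(Ka × C) = √(5.84e-04 × 0.31) = 1.3455e-02. pH = -log(1.3455e-02)

pH = 1.87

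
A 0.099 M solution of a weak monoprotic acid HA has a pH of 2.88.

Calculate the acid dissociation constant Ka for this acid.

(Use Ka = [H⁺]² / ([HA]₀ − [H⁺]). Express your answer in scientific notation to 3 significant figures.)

[H⁺] = 10^(−pH) = 10^(−2.88) = 1.318e-03 M. For HA ⇌ H⁺ + A⁻, Ka = [H⁺][A⁻]/[HA] = [H⁺]² / ([HA]₀ − [H⁺]) = (1.318e-03)² / (0.099 − 1.318e-03) = 1.78e-05.

K_a = 1.78e-05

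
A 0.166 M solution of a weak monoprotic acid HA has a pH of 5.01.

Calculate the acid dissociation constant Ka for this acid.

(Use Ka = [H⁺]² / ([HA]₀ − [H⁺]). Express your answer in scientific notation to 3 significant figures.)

[H⁺] = 10^(−pH) = 10^(−5.01) = 9.772e-06 M. For HA ⇌ H⁺ + A⁻, Ka = [H⁺][A⁻]/[HA] = [H⁺]² / ([HA]₀ − [H⁺]) = (9.772e-06)² / (0.166 − 9.772e-06) = 5.75e-10.

K_a = 5.75e-10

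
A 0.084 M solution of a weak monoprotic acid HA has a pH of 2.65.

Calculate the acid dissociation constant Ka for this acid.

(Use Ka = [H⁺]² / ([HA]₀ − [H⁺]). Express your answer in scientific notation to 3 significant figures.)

[H⁺] = 10^(−pH) = 10^(−2.65) = 2.239e-03 M. For HA ⇌ H⁺ + A⁻, Ka = [H⁺][A⁻]/[HA] = [H⁺]² / ([HA]₀ − [H⁺]) = (2.239e-03)² / (0.084 − 2.239e-03) = 6.13e-05.

K_a = 6.13e-05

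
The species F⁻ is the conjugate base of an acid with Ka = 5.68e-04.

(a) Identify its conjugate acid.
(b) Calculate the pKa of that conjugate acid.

(a) The conjugate acid is formed by adding one H⁺ to F⁻, giving HF. (b) pKa = -log(Ka) = -log(5.68e-04) = 3.25.

Conjugate acid: HF; pK_a = 3.25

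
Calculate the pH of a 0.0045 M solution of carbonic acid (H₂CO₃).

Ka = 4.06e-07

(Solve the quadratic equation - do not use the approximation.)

x² + Ka×x - Ka×C = 0. Using quadratic formula: [H⁺] = 4.2541e-05

pH = 4.37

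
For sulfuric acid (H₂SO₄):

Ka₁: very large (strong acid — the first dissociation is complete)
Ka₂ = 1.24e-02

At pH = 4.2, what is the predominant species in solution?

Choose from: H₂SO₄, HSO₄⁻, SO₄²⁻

The first dissociation is complete, so H₂SO₄ itself is never the predominant species in water; pKa₂ = -log(1.24e-02) = 1.91. For a polyprotic acid the predominant species crosses at each pKa: below pKa_n the protonated form dominates, above it the deprotonated form does. At pH = 4.2, the predominant species is SO₄²⁻.

SO₄²⁻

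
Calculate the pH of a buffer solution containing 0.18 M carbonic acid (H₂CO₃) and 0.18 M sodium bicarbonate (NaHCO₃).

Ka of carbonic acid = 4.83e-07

pKa = -log(4.83e-07) = 6.32. pH = pKa + log([A⁻]/[HA]) = 6.32 + log(0.18/0.18)

pH = 6.32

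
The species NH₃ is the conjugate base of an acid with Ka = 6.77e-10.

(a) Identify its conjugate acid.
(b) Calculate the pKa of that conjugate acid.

(a) The conjugate acid is formed by adding one H⁺ to NH₃, giving NH₄⁺. (b) pKa = -log(Ka) = -log(6.77e-10) = 9.17.

Conjugate acid: NH₄⁺; pK_a = 9.17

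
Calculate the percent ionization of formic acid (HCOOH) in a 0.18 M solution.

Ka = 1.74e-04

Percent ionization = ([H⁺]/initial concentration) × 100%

Using Ka equilibrium: x² + Ka×x - Ka×C = 0. Solving: [H⁺] = 5.5101e-03. Percent = (5.5101e-03/0.18) × 100

Percent ionization = 3.06%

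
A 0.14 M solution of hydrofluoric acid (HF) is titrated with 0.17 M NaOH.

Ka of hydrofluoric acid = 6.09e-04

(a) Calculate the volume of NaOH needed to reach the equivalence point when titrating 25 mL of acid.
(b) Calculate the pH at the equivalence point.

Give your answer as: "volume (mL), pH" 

moles acid = 0.14 × 25/1000 = 0.0035 mol; V_base = moles/0.17 × 1000 = 20.6 mL. At equivalence only the conjugate base is present: [A⁻] = 0.0035/0.046 = 7.6774e-02 M. Kb = Kw/Ka = 1.64e-11; [OH⁻] = √(Kb × [A⁻]) = 1.1228e-06; pOH = 5.95; pH = 14 - pOH = 8.05.

V = 20.6 mL, pH = 8.05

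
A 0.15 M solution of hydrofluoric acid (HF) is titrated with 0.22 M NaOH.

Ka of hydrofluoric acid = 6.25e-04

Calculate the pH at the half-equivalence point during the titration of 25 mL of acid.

At half-equivalence [HA] = [A⁻], so Henderson-Hasselbalch gives pH = pKa = -log(6.25e-04) = 3.20.

pH = pKa = 3.20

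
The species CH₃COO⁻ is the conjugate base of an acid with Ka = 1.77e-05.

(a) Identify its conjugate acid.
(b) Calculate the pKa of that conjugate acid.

(a) The conjugate acid is formed by adding one H⁺ to CH₃COO⁻, giving CH₃COOH. (b) pKa = -log(Ka) = -log(1.77e-05) = 4.75.

Conjugate acid: CH₃COOH; pK_a = 4.75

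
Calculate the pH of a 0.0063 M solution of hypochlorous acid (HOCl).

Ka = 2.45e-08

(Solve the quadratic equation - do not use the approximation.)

x² + Ka×x - Ka×C = 0. Using quadratic formula: [H⁺] = 1.2412e-05

pH = 4.91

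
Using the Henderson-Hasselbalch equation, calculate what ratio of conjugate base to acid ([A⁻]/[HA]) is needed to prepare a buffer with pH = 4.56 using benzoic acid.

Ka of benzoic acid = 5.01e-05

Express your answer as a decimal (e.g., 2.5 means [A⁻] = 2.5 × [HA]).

pKa = -log(5.01e-05) = 4.3002. pH = pKa + log([A⁻]/[HA]), so log([A⁻]/[HA]) = pH − pKa = 4.56 − 4.3002 = 0.2598. [A⁻]/[HA] = 10^(0.2598) = 1.82

[A⁻]/[HA] = 1.82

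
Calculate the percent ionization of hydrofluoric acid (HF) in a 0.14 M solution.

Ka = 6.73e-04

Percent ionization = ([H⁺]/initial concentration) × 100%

Using Ka equilibrium: x² + Ka×x - Ka×C = 0. Solving: [H⁺] = 9.3760e-03. Percent = (9.3760e-03/0.14) × 100

Percent ionization = 6.7%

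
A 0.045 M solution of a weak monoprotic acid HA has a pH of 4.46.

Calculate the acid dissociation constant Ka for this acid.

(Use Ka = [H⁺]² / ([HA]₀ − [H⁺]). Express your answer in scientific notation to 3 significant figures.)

[H⁺] = 10^(−pH) = 10^(−4.46) = 3.467e-05 M. For HA ⇌ H⁺ + A⁻, Ka = [H⁺][A⁻]/[HA] = [H⁺]² / ([HA]₀ − [H⁺]) = (3.467e-05)² / (0.045 − 3.467e-05) = 2.67e-08.

K_a = 2.67e-08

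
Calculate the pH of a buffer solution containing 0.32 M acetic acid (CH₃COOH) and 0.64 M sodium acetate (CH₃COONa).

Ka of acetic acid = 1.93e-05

pKa = -log(1.93e-05) = 4.71. pH = pKa + log([A⁻]/[HA]) = 4.71 + log(0.64/0.32)

pH = 5.02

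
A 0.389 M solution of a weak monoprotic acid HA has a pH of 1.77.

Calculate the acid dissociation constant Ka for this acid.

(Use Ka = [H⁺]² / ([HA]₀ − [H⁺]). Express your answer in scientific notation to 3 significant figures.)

[H⁺] = 10^(−pH) = 10^(−1.77) = 1.698e-02 M. For HA ⇌ H⁺ + A⁻, Ka = [H⁺][A⁻]/[HA] = [H⁺]² / ([HA]₀ − [H⁺]) = (1.698e-02)² / (0.389 − 1.698e-02) = 7.75e-04.

K_a = 7.75e-04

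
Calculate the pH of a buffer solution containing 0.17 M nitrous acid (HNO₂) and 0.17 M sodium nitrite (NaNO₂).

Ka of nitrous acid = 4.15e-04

pKa = -log(4.15e-04) = 3.38. pH = pKa + log([A⁻]/[HA]) = 3.38 + log(0.17/0.17)

pH = 3.38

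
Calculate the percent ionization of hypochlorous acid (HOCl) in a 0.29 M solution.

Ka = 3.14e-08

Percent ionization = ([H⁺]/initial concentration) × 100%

Using Ka equilibrium: x² + Ka×x - Ka×C = 0. Solving: [H⁺] = 9.5410e-05. Percent = (9.5410e-05/0.29) × 100

Percent ionization = 0.0329%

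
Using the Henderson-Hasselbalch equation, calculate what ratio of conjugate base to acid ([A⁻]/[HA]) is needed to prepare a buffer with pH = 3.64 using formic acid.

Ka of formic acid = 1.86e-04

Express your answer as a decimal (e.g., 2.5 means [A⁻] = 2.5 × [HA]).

pKa = -log(1.86e-04) = 3.7305. pH = pKa + log([A⁻]/[HA]), so log([A⁻]/[HA]) = pH − pKa = 3.64 − 3.7305 = -0.0905. [A⁻]/[HA] = 10^(-0.0905) = 0.812

[A⁻]/[HA] = 0.812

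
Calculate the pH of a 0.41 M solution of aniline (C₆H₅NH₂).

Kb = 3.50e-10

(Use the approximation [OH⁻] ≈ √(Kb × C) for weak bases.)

[OH⁻] = √(Kb × C) = √(3.50e-10 × 0.41) = 1.1979e-05. pOH = 4.92, pH = 14 - pOH

pH = 9.08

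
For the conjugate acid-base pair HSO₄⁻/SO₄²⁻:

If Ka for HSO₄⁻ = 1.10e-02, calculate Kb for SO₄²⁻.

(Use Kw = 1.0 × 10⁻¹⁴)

For a conjugate pair Ka × Kb = Kw, so Kb = Kw/Ka = 1.0 × 10⁻¹⁴ / 1.10e-02 = 9.09e-13.

K_b = 9.09e-13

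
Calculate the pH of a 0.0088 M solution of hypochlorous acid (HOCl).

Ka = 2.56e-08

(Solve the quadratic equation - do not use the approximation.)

x² + Ka×x - Ka×C = 0. Using quadratic formula: [H⁺] = 1.4997e-05

pH = 4.82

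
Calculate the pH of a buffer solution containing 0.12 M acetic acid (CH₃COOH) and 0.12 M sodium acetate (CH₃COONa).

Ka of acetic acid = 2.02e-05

pKa = -log(2.02e-05) = 4.69. pH = pKa + log([A⁻]/[HA]) = 4.69 + log(0.12/0.12)

pH = 4.69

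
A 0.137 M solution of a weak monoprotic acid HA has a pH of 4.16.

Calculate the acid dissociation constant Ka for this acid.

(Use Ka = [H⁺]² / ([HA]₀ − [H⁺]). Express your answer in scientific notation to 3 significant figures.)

[H⁺] = 10^(−pH) = 10^(−4.16) = 6.918e-05 M. For HA ⇌ H⁺ + A⁻, Ka = [H⁺][A⁻]/[HA] = [H⁺]² / ([HA]₀ − [H⁺]) = (6.918e-05)² / (0.137 − 6.918e-05) = 3.50e-08.

K_a = 3.50e-08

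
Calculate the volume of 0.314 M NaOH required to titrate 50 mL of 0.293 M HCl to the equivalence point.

At equivalence: moles acid = moles base. moles HCl = 0.293 × 50/1000 = 0.01465 mol. V_base = moles / 0.314 × 1000 = 46.7 mL.

V_{base} = 46.7 mL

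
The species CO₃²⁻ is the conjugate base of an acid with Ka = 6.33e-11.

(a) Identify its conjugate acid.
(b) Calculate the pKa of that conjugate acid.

(a) The conjugate acid is formed by adding one H⁺ to CO₃²⁻, giving HCO₃⁻. (b) pKa = -log(Ka) = -log(6.33e-11) = 10.20.

Conjugate acid: HCO₃⁻; pK_a = 10.20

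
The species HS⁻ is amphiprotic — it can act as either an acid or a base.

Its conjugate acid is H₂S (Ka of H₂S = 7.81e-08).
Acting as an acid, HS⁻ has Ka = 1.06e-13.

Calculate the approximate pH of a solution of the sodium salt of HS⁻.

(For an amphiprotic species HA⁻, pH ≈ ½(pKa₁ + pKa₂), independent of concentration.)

pKa₁ = -log(7.81e-08) = 7.11; pKa₂ = -log(1.06e-13) = 12.97. For an amphiprotic species, pH ≈ ½(pKa₁ + pKa₂) = ½(7.11 + 12.97) = 10.04.

pH = 10.04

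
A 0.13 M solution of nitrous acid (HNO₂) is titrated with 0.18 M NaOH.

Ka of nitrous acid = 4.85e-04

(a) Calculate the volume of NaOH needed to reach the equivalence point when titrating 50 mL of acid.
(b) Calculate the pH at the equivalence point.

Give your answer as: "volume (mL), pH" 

moles acid = 0.13 × 50/1000 = 0.0065 mol; V_base = moles/0.18 × 1000 = 36.1 mL. At equivalence only the conjugate base is present: [A⁻] = 0.0065/0.086 = 7.5484e-02 M. Kb = Kw/Ka = 2.06e-11; [OH⁻] = √(Kb × [A⁻]) = 1.2475e-06; pOH = 5.90; pH = 14 - pOH = 8.10.

V = 36.1 mL, pH = 8.10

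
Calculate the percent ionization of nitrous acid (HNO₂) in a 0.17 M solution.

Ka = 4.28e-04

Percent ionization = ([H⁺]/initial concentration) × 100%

Using Ka equilibrium: x² + Ka×x - Ka×C = 0. Solving: [H⁺] = 8.3186e-03. Percent = (8.3186e-03/0.17) × 100

Percent ionization = 4.89%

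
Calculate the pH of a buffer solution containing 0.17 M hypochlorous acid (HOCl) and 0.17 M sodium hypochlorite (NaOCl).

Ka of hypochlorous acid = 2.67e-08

pKa = -log(2.67e-08) = 7.57. pH = pKa + log([A⁻]/[HA]) = 7.57 + log(0.17/0.17)

pH = 7.57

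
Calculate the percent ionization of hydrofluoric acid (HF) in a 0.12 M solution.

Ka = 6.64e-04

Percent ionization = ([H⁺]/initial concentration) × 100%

Using Ka equilibrium: x² + Ka×x - Ka×C = 0. Solving: [H⁺] = 8.6005e-03. Percent = (8.6005e-03/0.12) × 100

Percent ionization = 7.17%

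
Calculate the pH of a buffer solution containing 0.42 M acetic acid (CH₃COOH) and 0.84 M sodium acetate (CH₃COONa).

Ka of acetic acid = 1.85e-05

pKa = -log(1.85e-05) = 4.73. pH = pKa + log([A⁻]/[HA]) = 4.73 + log(0.84/0.42)

pH = 5.03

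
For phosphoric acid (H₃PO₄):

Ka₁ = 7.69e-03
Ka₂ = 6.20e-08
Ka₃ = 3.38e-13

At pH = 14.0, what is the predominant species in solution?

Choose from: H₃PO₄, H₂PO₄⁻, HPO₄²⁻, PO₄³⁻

pKa₁ = 2.11, pKa₂ = 7.21, pKa₃ = 12.47. For a polyprotic acid the predominant species crosses at each pKa: below pKa_n the protonated form dominates, above it the deprotonated form does. At pH = 14.0, the predominant species is PO₄³⁻.

PO₄³⁻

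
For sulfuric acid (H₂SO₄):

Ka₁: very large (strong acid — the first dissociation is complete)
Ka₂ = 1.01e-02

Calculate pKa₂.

pKa₂ = -log(Ka₂) = -log(1.01e-02) = 2.00.

pK_{a2} = 2.00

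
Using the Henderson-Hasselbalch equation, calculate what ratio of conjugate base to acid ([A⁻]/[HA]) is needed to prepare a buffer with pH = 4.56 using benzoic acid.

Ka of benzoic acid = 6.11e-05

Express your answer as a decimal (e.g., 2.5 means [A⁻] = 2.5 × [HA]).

pKa = -log(6.11e-05) = 4.2140. pH = pKa + log([A⁻]/[HA]), so log([A⁻]/[HA]) = pH − pKa = 4.56 − 4.2140 = 0.3460. [A⁻]/[HA] = 10^(0.3460) = 2.22

[A⁻]/[HA] = 2.22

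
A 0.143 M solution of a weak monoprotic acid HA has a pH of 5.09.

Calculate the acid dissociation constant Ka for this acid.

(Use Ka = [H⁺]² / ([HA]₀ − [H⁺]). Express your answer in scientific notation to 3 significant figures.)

[H⁺] = 10^(−pH) = 10^(−5.09) = 8.128e-06 M. For HA ⇌ H⁺ + A⁻, Ka = [H⁺][A⁻]/[HA] = [H⁺]² / ([HA]₀ − [H⁺]) = (8.128e-06)² / (0.143 − 8.128e-06) = 4.62e-10.

K_a = 4.62e-10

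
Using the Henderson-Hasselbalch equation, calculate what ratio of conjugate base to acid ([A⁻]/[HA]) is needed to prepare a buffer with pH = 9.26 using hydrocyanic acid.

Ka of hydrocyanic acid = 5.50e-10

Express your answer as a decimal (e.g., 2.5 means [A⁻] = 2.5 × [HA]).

pKa = -log(5.50e-10) = 9.2596. pH = pKa + log([A⁻]/[HA]), so log([A⁻]/[HA]) = pH − pKa = 9.26 − 9.2596 = 0.0004. [A⁻]/[HA] = 10^(0.0004) = 1.00

[A⁻]/[HA] = 1.00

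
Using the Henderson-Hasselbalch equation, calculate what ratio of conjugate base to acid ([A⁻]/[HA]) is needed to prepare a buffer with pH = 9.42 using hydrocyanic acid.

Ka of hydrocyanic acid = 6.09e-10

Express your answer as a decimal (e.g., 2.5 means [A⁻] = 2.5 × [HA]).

pKa = -log(6.09e-10) = 9.2154. pH = pKa + log([A⁻]/[HA]), so log([A⁻]/[HA]) = pH − pKa = 9.42 − 9.2154 = 0.2046. [A⁻]/[HA] = 10^(0.2046) = 1.60

[A⁻]/[HA] = 1.60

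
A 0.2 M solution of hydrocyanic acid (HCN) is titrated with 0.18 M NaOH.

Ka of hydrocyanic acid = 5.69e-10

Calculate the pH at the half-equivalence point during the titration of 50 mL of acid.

At half-equivalence [HA] = [A⁻], so Henderson-Hasselbalch gives pH = pKa = -log(5.69e-10) = 9.24.

pH = pKa = 9.24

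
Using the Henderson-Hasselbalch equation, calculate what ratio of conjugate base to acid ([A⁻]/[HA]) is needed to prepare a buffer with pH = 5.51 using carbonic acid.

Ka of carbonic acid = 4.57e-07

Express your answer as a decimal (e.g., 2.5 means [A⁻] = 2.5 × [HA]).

pKa = -log(4.57e-07) = 6.3401. pH = pKa + log([A⁻]/[HA]), so log([A⁻]/[HA]) = pH − pKa = 5.51 − 6.3401 = -0.8301. [A⁻]/[HA] = 10^(-0.8301) = 0.148

[A⁻]/[HA] = 0.148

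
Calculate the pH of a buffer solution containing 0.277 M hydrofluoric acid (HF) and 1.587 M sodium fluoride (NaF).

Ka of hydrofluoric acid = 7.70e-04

pKa = -log(7.70e-04) = 3.11. pH = pKa + log([A⁻]/[HA]) = 3.11 + log(1.587/0.277)

pH = 3.87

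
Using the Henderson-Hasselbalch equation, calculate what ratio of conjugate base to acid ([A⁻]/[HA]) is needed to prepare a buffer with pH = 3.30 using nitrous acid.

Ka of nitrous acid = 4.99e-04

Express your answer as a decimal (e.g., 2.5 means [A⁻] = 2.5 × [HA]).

pKa = -log(4.99e-04) = 3.3019. pH = pKa + log([A⁻]/[HA]), so log([A⁻]/[HA]) = pH − pKa = 3.30 − 3.3019 = -0.0019. [A⁻]/[HA] = 10^(-0.0019) = 0.996

[A⁻]/[HA] = 0.996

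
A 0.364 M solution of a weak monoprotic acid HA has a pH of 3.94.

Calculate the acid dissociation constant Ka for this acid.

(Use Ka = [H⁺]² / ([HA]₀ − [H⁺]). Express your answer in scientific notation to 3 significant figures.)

[H⁺] = 10^(−pH) = 10^(−3.94) = 1.148e-04 M. For HA ⇌ H⁺ + A⁻, Ka = [H⁺][A⁻]/[HA] = [H⁺]² / ([HA]₀ − [H⁺]) = (1.148e-04)² / (0.364 − 1.148e-04) = 3.62e-08.

K_a = 3.62e-08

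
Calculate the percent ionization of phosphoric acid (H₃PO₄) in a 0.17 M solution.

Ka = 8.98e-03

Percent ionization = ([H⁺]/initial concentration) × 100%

Using Ka equilibrium: x² + Ka×x - Ka×C = 0. Solving: [H⁺] = 3.4839e-02. Percent = (3.4839e-02/0.17) × 100

Percent ionization = 20.5%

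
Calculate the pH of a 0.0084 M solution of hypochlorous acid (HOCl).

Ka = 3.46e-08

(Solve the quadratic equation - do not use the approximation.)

x² + Ka×x - Ka×C = 0. Using quadratic formula: [H⁺] = 1.7031e-05

pH = 4.77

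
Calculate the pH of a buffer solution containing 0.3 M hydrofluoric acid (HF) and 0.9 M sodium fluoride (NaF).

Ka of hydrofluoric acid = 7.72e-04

pKa = -log(7.72e-04) = 3.11. pH = pKa + log([A⁻]/[HA]) = 3.11 + log(0.9/0.3)

pH = 3.59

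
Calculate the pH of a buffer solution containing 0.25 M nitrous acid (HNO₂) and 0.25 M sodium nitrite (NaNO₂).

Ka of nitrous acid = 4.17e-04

pKa = -log(4.17e-04) = 3.38. pH = pKa + log([A⁻]/[HA]) = 3.38 + log(0.25/0.25)

pH = 3.38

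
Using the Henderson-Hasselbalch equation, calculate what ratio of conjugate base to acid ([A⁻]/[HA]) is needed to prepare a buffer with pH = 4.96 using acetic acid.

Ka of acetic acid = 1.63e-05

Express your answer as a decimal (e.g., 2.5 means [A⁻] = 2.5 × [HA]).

pKa = -log(1.63e-05) = 4.7878. pH = pKa + log([A⁻]/[HA]), so log([A⁻]/[HA]) = pH − pKa = 4.96 − 4.7878 = 0.1722. [A⁻]/[HA] = 10^(0.1722) = 1.49

[A⁻]/[HA] = 1.49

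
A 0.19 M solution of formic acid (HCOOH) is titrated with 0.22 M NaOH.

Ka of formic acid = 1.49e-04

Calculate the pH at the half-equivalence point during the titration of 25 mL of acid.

At half-equivalence [HA] = [A⁻], so Henderson-Hasselbalch gives pH = pKa = -log(1.49e-04) = 3.83.

pH = pKa = 3.83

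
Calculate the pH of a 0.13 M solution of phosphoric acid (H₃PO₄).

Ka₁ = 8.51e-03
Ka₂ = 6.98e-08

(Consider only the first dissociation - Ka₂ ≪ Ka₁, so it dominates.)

First dissociation dominates. From Ka₁ = [H⁺][HA⁻]/[H₂A], x² + Ka₁·x − Ka₁·C = 0 with C = 0.13 M and Ka₁ = 8.51e-03. Solving: [H⁺] = (−Ka₁ + √(Ka₁² + 4·Ka₁·C)) / 2 = 2.9277e-02 M. pH = -log(2.9277e-02) = 1.53.

pH = 1.53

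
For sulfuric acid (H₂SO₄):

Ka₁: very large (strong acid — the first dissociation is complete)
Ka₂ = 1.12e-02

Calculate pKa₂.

pKa₂ = -log(Ka₂) = -log(1.12e-02) = 1.95.

pK_{a2} = 1.95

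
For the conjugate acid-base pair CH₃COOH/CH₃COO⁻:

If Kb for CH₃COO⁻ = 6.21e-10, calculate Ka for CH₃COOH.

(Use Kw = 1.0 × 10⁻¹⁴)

For a conjugate pair Ka × Kb = Kw, so Ka = Kw/Kb = 1.0 × 10⁻¹⁴ / 6.21e-10 = 1.61e-05.

K_a = 1.61e-05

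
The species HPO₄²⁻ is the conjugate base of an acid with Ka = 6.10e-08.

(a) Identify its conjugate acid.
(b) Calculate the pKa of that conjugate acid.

(a) The conjugate acid is formed by adding one H⁺ to HPO₄²⁻, giving H₂PO₄⁻. (b) pKa = -log(Ka) = -log(6.10e-08) = 7.21.

Conjugate acid: H₂PO₄⁻; pK_a = 7.21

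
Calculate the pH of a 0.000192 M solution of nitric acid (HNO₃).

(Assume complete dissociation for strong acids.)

[H⁺] = 0.000192 M for strong acid. pH = -log[H⁺] = -log(0.000192)

pH = 3.72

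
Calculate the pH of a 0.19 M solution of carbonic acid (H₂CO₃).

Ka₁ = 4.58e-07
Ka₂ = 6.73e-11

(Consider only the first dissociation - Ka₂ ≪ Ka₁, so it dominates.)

First dissociation dominates. From Ka₁ = [H⁺][HA⁻]/[H₂A], x² + Ka₁·x − Ka₁·C = 0 with C = 0.19 M and Ka₁ = 4.58e-07. Solving: [H⁺] = (−Ka₁ + √(Ka₁² + 4·Ka₁·C)) / 2 = 2.9476e-04 M. pH = -log(2.9476e-04) = 3.53.

pH = 3.53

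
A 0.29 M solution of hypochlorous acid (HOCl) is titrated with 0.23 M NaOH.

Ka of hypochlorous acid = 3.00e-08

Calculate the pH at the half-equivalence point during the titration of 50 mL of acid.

At half-equivalence [HA] = [A⁻], so Henderson-Hasselbalch gives pH = pKa = -log(3.00e-08) = 7.52.

pH = pKa = 7.52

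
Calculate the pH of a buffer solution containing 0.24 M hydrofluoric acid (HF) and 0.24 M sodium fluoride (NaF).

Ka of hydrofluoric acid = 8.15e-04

pKa = -log(8.15e-04) = 3.09. pH = pKa + log([A⁻]/[HA]) = 3.09 + log(0.24/0.24)

pH = 3.09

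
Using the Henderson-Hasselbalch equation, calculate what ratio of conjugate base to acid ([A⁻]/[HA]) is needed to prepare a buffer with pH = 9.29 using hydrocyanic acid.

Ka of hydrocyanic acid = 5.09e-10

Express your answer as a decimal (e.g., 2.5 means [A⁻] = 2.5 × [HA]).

pKa = -log(5.09e-10) = 9.2933. pH = pKa + log([A⁻]/[HA]), so log([A⁻]/[HA]) = pH − pKa = 9.29 − 9.2933 = -0.0033. [A⁻]/[HA] = 10^(-0.0033) = 0.992

[A⁻]/[HA] = 0.992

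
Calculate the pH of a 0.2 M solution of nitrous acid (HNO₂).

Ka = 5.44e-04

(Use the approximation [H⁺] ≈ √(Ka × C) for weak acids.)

[H⁺] = √(Ka × C) = √(5.44e-04 × 0.2) = 1.0431e-02. pH = -log(1.0431e-02)

pH = 1.98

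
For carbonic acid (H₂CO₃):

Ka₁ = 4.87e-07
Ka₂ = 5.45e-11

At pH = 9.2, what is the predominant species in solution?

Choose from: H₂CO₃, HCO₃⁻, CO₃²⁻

pKa₁ = 6.31, pKa₂ = 10.26. For a polyprotic acid the predominant species crosses at each pKa: below pKa_n the protonated form dominates, above it the deprotonated form does. At pH = 9.2, the predominant species is HCO₃⁻.

HCO₃⁻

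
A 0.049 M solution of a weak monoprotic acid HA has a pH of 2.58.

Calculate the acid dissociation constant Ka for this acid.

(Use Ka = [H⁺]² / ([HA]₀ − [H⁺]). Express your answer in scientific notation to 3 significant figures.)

[H⁺] = 10^(−pH) = 10^(−2.58) = 2.630e-03 M. For HA ⇌ H⁺ + A⁻, Ka = [H⁺][A⁻]/[HA] = [H⁺]² / ([HA]₀ − [H⁺]) = (2.630e-03)² / (0.049 − 2.630e-03) = 1.49e-04.

K_a = 1.49e-04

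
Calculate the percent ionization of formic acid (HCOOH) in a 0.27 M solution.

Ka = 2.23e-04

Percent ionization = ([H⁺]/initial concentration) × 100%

Using Ka equilibrium: x² + Ka×x - Ka×C = 0. Solving: [H⁺] = 7.6488e-03. Percent = (7.6488e-03/0.27) × 100

Percent ionization = 2.83%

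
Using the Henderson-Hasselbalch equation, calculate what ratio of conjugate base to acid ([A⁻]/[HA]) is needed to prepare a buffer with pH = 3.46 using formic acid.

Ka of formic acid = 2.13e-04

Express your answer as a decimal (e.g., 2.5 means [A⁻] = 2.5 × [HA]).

pKa = -log(2.13e-04) = 3.6716. pH = pKa + log([A⁻]/[HA]), so log([A⁻]/[HA]) = pH − pKa = 3.46 − 3.6716 = -0.2116. [A⁻]/[HA] = 10^(-0.2116) = 0.614

[A⁻]/[HA] = 0.614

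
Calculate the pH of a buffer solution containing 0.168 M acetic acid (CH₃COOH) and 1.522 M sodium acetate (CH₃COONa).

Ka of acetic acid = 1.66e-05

pKa = -log(1.66e-05) = 4.78. pH = pKa + log([A⁻]/[HA]) = 4.78 + log(1.522/0.168)

pH = 5.74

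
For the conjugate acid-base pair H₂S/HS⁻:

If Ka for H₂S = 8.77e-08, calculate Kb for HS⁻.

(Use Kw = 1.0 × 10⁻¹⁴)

For a conjugate pair Ka × Kb = Kw, so Kb = Kw/Ka = 1.0 × 10⁻¹⁴ / 8.77e-08 = 1.14e-07.

K_b = 1.14e-07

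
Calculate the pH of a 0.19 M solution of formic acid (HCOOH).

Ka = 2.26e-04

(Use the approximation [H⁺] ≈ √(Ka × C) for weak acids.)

[H⁺] = √(Ka × C) = √(2.26e-04 × 0.19) = 6.5529e-03. pH = -log(6.5529e-03)

pH = 2.18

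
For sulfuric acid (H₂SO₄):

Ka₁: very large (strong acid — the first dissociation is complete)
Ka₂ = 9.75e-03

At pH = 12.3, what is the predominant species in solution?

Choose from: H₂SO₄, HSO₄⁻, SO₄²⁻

The first dissociation is complete, so H₂SO₄ itself is never the predominant species in water; pKa₂ = -log(9.75e-03) = 2.01. For a polyprotic acid the predominant species crosses at each pKa: below pKa_n the protonated form dominates, above it the deprotonated form does. At pH = 12.3, the predominant species is SO₄²⁻.

SO₄²⁻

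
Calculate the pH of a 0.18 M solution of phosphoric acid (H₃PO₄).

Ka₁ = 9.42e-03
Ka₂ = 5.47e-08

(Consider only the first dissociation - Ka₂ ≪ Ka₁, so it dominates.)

First dissociation dominates. From Ka₁ = [H⁺][HA⁻]/[H₂A], x² + Ka₁·x − Ka₁·C = 0 with C = 0.18 M and Ka₁ = 9.42e-03. Solving: [H⁺] = (−Ka₁ + √(Ka₁² + 4·Ka₁·C)) / 2 = 3.6736e-02 M. pH = -log(3.6736e-02) = 1.43.

pH = 1.43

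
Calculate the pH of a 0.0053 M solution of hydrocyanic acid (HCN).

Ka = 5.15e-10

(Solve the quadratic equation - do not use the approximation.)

x² + Ka×x - Ka×C = 0. Using quadratic formula: [H⁺] = 1.6519e-06

pH = 5.78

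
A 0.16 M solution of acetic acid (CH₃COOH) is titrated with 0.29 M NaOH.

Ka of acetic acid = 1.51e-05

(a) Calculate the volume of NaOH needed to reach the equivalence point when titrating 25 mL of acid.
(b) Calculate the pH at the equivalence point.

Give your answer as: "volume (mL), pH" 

moles acid = 0.16 × 25/1000 = 0.004 mol; V_base = moles/0.29 × 1000 = 13.8 mL. At equivalence only the conjugate base is present: [A⁻] = 0.004/0.039 = 1.0311e-01 M. Kb = Kw/Ka = 6.62e-10; [OH⁻] = √(Kb × [A⁻]) = 8.2635e-06; pOH = 5.08; pH = 14 - pOH = 8.92.

V = 13.8 mL, pH = 8.92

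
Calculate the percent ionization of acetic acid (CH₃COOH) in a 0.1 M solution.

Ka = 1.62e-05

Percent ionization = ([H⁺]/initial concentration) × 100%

Using Ka equilibrium: x² + Ka×x - Ka×C = 0. Solving: [H⁺] = 1.2647e-03. Percent = (1.2647e-03/0.1) × 100

Percent ionization = 1.26%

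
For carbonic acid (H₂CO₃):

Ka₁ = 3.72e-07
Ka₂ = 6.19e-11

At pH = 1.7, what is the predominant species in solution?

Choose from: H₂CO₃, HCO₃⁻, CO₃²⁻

pKa₁ = 6.43, pKa₂ = 10.21. For a polyprotic acid the predominant species crosses at each pKa: below pKa_n the protonated form dominates, above it the deprotonated form does. At pH = 1.7, the predominant species is H₂CO₃.

H₂CO₃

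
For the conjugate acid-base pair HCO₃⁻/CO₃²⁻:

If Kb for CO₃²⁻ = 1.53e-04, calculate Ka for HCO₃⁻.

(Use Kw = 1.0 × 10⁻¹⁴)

For a conjugate pair Ka × Kb = Kw, so Ka = Kw/Kb = 1.0 × 10⁻¹⁴ / 1.53e-04 = 6.54e-11.

K_a = 6.54e-11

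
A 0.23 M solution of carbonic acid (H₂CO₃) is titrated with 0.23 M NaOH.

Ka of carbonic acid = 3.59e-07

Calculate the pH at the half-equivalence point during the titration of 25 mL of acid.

At half-equivalence [HA] = [A⁻], so Henderson-Hasselbalch gives pH = pKa = -log(3.59e-07) = 6.44.

pH = pKa = 6.44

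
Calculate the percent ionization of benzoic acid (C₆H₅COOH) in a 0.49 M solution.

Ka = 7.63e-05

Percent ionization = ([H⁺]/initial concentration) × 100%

Using Ka equilibrium: x² + Ka×x - Ka×C = 0. Solving: [H⁺] = 6.0765e-03. Percent = (6.0765e-03/0.49) × 100

Percent ionization = 1.24%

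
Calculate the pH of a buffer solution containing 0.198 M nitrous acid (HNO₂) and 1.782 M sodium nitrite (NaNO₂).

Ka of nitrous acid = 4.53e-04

pKa = -log(4.53e-04) = 3.34. pH = pKa + log([A⁻]/[HA]) = 3.34 + log(1.782/0.198)

pH = 4.30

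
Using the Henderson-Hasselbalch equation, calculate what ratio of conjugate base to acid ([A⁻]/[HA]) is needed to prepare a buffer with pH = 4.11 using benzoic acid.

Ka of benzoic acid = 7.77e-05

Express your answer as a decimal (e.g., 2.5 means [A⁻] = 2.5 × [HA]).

pKa = -log(7.77e-05) = 4.1096. pH = pKa + log([A⁻]/[HA]), so log([A⁻]/[HA]) = pH − pKa = 4.11 − 4.1096 = 0.0004. [A⁻]/[HA] = 10^(0.0004) = 1.00

[A⁻]/[HA] = 1.00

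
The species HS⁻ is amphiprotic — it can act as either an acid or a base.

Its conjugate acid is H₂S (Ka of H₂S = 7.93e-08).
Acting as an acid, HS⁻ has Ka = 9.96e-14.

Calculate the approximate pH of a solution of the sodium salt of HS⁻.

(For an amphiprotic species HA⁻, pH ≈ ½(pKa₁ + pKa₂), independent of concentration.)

pKa₁ = -log(7.93e-08) = 7.10; pKa₂ = -log(9.96e-14) = 13.00. For an amphiprotic species, pH ≈ ½(pKa₁ + pKa₂) = ½(7.10 + 13.00) = 10.05.

pH = 10.05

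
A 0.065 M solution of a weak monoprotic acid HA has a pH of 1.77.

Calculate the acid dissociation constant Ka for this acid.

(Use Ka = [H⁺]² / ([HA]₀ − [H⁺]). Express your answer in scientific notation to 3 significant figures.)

[H⁺] = 10^(−pH) = 10^(−1.77) = 1.698e-02 M. For HA ⇌ H⁺ + A⁻, Ka = [H⁺][A⁻]/[HA] = [H⁺]² / ([HA]₀ − [H⁺]) = (1.698e-02)² / (0.065 − 1.698e-02) = 6.01e-03.

K_a = 6.01e-03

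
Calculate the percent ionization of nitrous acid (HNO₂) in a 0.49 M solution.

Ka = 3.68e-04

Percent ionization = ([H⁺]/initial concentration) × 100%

Using Ka equilibrium: x² + Ka×x - Ka×C = 0. Solving: [H⁺] = 1.3246e-02. Percent = (1.3246e-02/0.49) × 100

Percent ionization = 2.7%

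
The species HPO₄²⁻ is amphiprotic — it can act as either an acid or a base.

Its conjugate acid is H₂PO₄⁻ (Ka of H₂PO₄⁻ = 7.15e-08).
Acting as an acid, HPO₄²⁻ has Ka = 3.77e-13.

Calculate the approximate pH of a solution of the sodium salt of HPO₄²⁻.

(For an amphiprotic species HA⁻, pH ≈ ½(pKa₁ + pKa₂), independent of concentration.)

pKa₁ = -log(7.15e-08) = 7.15; pKa₂ = -log(3.77e-13) = 12.42. For an amphiprotic species, pH ≈ ½(pKa₁ + pKa₂) = ½(7.15 + 12.42) = 9.78.

pH = 9.78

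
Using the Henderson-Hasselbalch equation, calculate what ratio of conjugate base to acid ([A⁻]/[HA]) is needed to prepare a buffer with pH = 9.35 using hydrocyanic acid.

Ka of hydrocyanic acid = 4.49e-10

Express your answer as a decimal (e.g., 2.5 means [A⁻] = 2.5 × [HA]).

pKa = -log(4.49e-10) = 9.3478. pH = pKa + log([A⁻]/[HA]), so log([A⁻]/[HA]) = pH − pKa = 9.35 − 9.3478 = 0.0022. [A⁻]/[HA] = 10^(0.0022) = 1.01

[A⁻]/[HA] = 1.01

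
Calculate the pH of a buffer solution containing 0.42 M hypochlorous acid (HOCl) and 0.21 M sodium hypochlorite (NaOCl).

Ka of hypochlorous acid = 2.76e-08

pKa = -log(2.76e-08) = 7.56. pH = pKa + log([A⁻]/[HA]) = 7.56 + log(0.21/0.42)

pH = 7.26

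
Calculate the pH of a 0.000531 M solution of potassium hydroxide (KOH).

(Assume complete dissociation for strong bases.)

[OH⁻] = 0.000531 M for strong base. pOH = -log[OH⁻] = 3.27, pH = 14 - pOH

pH = 10.73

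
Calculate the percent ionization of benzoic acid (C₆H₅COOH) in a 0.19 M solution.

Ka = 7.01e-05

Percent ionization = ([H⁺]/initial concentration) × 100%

Using Ka equilibrium: x² + Ka×x - Ka×C = 0. Solving: [H⁺] = 3.6146e-03. Percent = (3.6146e-03/0.19) × 100

Percent ionization = 1.9%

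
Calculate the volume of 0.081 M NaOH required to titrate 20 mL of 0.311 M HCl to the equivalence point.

At equivalence: moles acid = moles base. moles HCl = 0.311 × 20/1000 = 0.00622 mol. V_base = moles / 0.081 × 1000 = 76.8 mL.

V_{base} = 76.8 mL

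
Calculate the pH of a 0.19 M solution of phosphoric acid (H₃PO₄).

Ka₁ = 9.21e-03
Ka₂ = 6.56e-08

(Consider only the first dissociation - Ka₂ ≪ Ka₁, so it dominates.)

First dissociation dominates. From Ka₁ = [H⁺][HA⁻]/[H₂A], x² + Ka₁·x − Ka₁·C = 0 with C = 0.19 M and Ka₁ = 9.21e-03. Solving: [H⁺] = (−Ka₁ + √(Ka₁² + 4·Ka₁·C)) / 2 = 3.7480e-02 M. pH = -log(3.7480e-02) = 1.43.

pH = 1.43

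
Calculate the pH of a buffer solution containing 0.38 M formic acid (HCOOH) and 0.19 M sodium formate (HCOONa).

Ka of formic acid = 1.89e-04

pKa = -log(1.89e-04) = 3.72. pH = pKa + log([A⁻]/[HA]) = 3.72 + log(0.19/0.38)

pH = 3.42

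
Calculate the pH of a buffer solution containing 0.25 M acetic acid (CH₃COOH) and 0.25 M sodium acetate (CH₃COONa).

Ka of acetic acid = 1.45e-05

pKa = -log(1.45e-05) = 4.84. pH = pKa + log([A⁻]/[HA]) = 4.84 + log(0.25/0.25)

pH = 4.84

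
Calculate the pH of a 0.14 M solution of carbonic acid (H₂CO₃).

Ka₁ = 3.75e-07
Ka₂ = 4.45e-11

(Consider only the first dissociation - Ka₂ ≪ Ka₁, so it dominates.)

First dissociation dominates. From Ka₁ = [H⁺][HA⁻]/[H₂A], x² + Ka₁·x − Ka₁·C = 0 with C = 0.14 M and Ka₁ = 3.75e-07. Solving: [H⁺] = (−Ka₁ + √(Ka₁² + 4·Ka₁·C)) / 2 = 2.2894e-04 M. pH = -log(2.2894e-04) = 3.64.

pH = 3.64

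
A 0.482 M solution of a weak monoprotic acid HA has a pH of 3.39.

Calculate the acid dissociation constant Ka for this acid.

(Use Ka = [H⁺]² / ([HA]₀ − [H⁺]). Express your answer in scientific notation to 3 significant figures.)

[H⁺] = 10^(−pH) = 10^(−3.39) = 4.074e-04 M. For HA ⇌ H⁺ + A⁻, Ka = [H⁺][A⁻]/[HA] = [H⁺]² / ([HA]₀ − [H⁺]) = (4.074e-04)² / (0.482 − 4.074e-04) = 3.45e-07.

K_a = 3.45e-07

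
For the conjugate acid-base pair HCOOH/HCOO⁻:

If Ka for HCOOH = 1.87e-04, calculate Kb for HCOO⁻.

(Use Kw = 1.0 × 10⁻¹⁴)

For a conjugate pair Ka × Kb = Kw, so Kb = Kw/Ka = 1.0 × 10⁻¹⁴ / 1.87e-04 = 5.35e-11.

K_b = 5.35e-11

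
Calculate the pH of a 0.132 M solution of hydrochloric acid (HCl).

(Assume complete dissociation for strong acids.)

[H⁺] = 0.132 M for strong acid. pH = -log[H⁺] = -log(0.132)

pH = 0.88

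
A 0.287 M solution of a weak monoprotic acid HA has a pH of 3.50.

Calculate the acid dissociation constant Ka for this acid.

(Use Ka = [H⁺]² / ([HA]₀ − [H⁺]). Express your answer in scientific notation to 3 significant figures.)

[H⁺] = 10^(−pH) = 10^(−3.50) = 3.162e-04 M. For HA ⇌ H⁺ + A⁻, Ka = [H⁺][A⁻]/[HA] = [H⁺]² / ([HA]₀ − [H⁺]) = (3.162e-04)² / (0.287 − 3.162e-04) = 3.49e-07.

K_a = 3.49e-07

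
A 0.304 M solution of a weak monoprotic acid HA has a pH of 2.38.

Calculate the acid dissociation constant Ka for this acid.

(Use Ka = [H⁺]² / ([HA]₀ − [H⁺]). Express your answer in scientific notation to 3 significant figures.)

[H⁺] = 10^(−pH) = 10^(−2.38) = 4.169e-03 M. For HA ⇌ H⁺ + A⁻, Ka = [H⁺][A⁻]/[HA] = [H⁺]² / ([HA]₀ − [H⁺]) = (4.169e-03)² / (0.304 − 4.169e-03) = 5.80e-05.

K_a = 5.80e-05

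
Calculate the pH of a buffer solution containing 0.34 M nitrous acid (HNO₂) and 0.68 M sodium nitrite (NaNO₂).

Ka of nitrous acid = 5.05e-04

pKa = -log(5.05e-04) = 3.30. pH = pKa + log([A⁻]/[HA]) = 3.30 + log(0.68/0.34)

pH = 3.60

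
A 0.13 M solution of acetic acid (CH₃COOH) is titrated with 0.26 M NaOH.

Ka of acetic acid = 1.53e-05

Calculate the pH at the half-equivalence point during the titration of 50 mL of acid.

At half-equivalence [HA] = [A⁻], so Henderson-Hasselbalch gives pH = pKa = -log(1.53e-05) = 4.82.

pH = pKa = 4.82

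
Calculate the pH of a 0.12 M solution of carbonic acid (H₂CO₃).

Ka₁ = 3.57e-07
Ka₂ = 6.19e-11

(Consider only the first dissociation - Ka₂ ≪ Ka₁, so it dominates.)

First dissociation dominates. From Ka₁ = [H⁺][HA⁻]/[H₂A], x² + Ka₁·x − Ka₁·C = 0 with C = 0.12 M and Ka₁ = 3.57e-07. Solving: [H⁺] = (−Ka₁ + √(Ka₁² + 4·Ka₁·C)) / 2 = 2.0680e-04 M. pH = -log(2.0680e-04) = 3.68.

pH = 3.68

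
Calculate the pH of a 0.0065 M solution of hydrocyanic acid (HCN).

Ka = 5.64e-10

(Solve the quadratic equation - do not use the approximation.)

x² + Ka×x - Ka×C = 0. Using quadratic formula: [H⁺] = 1.9144e-06

pH = 5.72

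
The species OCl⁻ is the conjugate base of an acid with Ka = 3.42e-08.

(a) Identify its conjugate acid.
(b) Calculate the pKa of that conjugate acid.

(a) The conjugate acid is formed by adding one H⁺ to OCl⁻, giving HOCl. (b) pKa = -log(Ka) = -log(3.42e-08) = 7.47.

Conjugate acid: HOCl; pK_a = 7.47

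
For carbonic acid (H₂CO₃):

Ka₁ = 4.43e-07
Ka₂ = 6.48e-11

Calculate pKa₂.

pKa₂ = -log(Ka₂) = -log(6.48e-11) = 10.19.

pK_{a2} = 10.19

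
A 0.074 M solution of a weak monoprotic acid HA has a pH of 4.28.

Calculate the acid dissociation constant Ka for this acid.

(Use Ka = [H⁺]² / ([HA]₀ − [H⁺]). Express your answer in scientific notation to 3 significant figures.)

[H⁺] = 10^(−pH) = 10^(−4.28) = 5.248e-05 M. For HA ⇌ H⁺ + A⁻, Ka = [H⁺][A⁻]/[HA] = [H⁺]² / ([HA]₀ − [H⁺]) = (5.248e-05)² / (0.074 − 5.248e-05) = 3.72e-08.

K_a = 3.72e-08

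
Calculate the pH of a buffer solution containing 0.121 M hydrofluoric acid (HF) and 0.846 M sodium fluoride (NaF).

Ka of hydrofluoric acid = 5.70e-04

pKa = -log(5.70e-04) = 3.24. pH = pKa + log([A⁻]/[HA]) = 3.24 + log(0.846/0.121)

pH = 4.09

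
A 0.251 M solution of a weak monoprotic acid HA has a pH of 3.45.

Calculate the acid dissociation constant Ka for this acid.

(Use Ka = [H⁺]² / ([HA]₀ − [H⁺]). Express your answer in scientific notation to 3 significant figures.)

[H⁺] = 10^(−pH) = 10^(−3.45) = 3.548e-04 M. For HA ⇌ H⁺ + A⁻, Ka = [H⁺][A⁻]/[HA] = [H⁺]² / ([HA]₀ − [H⁺]) = (3.548e-04)² / (0.251 − 3.548e-04) = 5.02e-07.

K_a = 5.02e-07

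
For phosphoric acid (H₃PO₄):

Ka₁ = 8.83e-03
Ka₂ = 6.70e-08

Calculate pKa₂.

pKa₂ = -log(Ka₂) = -log(6.70e-08) = 7.17.

pK_{a2} = 7.17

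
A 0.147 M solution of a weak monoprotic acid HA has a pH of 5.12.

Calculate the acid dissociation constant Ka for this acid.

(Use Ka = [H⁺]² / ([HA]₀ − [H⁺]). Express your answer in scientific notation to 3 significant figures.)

[H⁺] = 10^(−pH) = 10^(−5.12) = 7.586e-06 M. For HA ⇌ H⁺ + A⁻, Ka = [H⁺][A⁻]/[HA] = [H⁺]² / ([HA]₀ − [H⁺]) = (7.586e-06)² / (0.147 − 7.586e-06) = 3.91e-10.

K_a = 3.91e-10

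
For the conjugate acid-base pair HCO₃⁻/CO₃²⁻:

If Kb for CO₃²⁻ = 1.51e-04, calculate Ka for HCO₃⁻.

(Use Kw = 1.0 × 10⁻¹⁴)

For a conjugate pair Ka × Kb = Kw, so Ka = Kw/Kb = 1.0 × 10⁻¹⁴ / 1.51e-04 = 6.62e-11.

K_a = 6.62e-11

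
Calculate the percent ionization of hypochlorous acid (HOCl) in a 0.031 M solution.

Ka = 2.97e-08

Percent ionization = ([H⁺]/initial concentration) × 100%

Using Ka equilibrium: x² + Ka×x - Ka×C = 0. Solving: [H⁺] = 3.0328e-05. Percent = (3.0328e-05/0.031) × 100

Percent ionization = 0.0978%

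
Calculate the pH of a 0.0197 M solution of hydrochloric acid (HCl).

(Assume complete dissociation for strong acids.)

[H⁺] = 0.0197 M for strong acid. pH = -log[H⁺] = -log(0.0197)

pH = 1.71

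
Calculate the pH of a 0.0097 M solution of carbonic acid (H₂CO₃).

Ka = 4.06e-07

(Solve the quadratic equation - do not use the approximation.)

x² + Ka×x - Ka×C = 0. Using quadratic formula: [H⁺] = 6.2552e-05

pH = 4.20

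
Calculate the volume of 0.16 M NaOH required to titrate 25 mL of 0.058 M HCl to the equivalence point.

At equivalence: moles acid = moles base. moles HCl = 0.058 × 25/1000 = 0.00145 mol. V_base = moles / 0.16 × 1000 = 9.1 mL.

V_{base} = 9.1 mL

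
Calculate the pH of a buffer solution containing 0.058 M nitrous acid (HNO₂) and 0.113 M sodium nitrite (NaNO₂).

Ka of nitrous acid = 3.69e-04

pKa = -log(3.69e-04) = 3.43. pH = pKa + log([A⁻]/[HA]) = 3.43 + log(0.113/0.058)

pH = 3.72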